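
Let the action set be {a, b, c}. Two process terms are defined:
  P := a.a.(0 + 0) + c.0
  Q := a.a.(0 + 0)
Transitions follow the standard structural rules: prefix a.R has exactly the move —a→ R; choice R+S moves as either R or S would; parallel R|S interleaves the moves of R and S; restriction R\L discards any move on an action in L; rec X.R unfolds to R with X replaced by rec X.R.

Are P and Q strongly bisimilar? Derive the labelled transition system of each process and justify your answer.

not bisimilar

Reachable graph of P (4 states):
  u0 = a.a.(0 + 0) + c.0 has moves —a→ u1, —c→ u2
  u1 = a.(0 + 0) has moves —a→ u3
  u2 = 0 has moves stopped
  u3 = 0 + 0 has moves stopped
Reachable graph of Q (3 states):
  v0 = a.a.(0 + 0) has moves —a→ v1
  v1 = a.(0 + 0) has moves —a→ v2
  v2 = 0 + 0 has moves stopped
Partition-refinement fixed point:
  B0 = {u0}
  B1 = {u1, v1}
  B2 = {u2, u3, v2}
  B3 = {v0}
u0 ∈ B0, v0 ∈ B3 → different blocks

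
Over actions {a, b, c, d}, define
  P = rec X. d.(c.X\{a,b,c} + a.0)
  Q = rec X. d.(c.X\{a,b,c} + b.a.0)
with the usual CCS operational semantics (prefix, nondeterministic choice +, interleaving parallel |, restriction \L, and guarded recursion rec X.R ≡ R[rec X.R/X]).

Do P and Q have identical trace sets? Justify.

LTS(P): 5 reachable states
  u0 = rec X. d.(c.X\{a,b,c} + a.0) → -d-> u1
  u1 = c.(rec X. d.(c.X\{a,b,c} + a.0))\{a,b,c} + a.0 → -a-> u2, -c-> u3
  u2 = 0 → stopped
  u3 = (rec X. d.(c.X\{a,b,c} + a.0))\{a,b,c} → -d-> u4
  u4 = (c.(rec X. d.(c.X\{a,b,c} + a.0))\{a,b,c} + a.0)\{a,b,c} → stopped
LTS(Q): 6 reachable states
  v0 = rec X. d.(c.X\{a,b,c} + b.a.0) → -d-> v1
  v1 = c.(rec X. d.(c.X\{a,b,c} + b.a.0))\{a,b,c} + b.a.0 → -b-> v2, -c-> v3
  v2 = a.0 → -a-> v4
  v3 = (rec X. d.(c.X\{a,b,c} + b.a.0))\{a,b,c} → -d-> v5
  v4 = 0 → stopped
  v5 = (c.(rec X. d.(c.X\{a,b,c} + b.a.0))\{a,b,c} + b.a.0)\{a,b,c} → stopped
Trace ⟨da⟩ through P, begin at {u0}:
  after d @ step 1: {u1}
  after a @ step 2: {u2}
  ✓ P
Trace ⟨da⟩ through Q, begin at {v0}:
  after d @ step 1: {v1}
  after a @ step 2: ∅  — Q cannot continue

NO — witness ⟨da⟩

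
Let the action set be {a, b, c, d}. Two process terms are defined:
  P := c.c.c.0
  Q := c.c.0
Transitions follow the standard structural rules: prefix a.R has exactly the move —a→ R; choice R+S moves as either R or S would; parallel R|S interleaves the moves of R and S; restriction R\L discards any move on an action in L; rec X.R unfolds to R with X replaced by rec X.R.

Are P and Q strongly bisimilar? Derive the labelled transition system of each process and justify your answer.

LTS(P): 4 reachable states
  u0 = c.c.c.0 | -c-> u1
  u1 = c.c.0 | -c-> u2
  u2 = c.0 | -c-> u3
  u3 = 0 | deadlocked
LTS(Q): 3 reachable states
  v0 = c.c.0 | -c-> v1
  v1 = c.0 | -c-> v2
  v2 = 0 | deadlocked
Coarsest stable partition (strong bisimilarity classes):
  B0 = {u0}
  B1 = {u1, v0}
  B2 = {u2, v1}
  B3 = {u3, v2}
u0 ∈ B0, v0 ∈ B1 → different blocks

P ≁ Q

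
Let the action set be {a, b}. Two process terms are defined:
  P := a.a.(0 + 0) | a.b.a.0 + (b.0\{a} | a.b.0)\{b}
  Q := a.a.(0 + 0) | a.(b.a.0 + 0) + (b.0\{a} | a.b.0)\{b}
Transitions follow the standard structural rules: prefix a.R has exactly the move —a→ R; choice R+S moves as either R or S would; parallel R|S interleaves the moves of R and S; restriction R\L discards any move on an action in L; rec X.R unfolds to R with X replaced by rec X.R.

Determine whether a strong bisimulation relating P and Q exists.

P's transition system — 13 states:
  m0 = a.a.(0 + 0) | a.b.a.0 + (b.0\{a} | a.b.0)\{b} :: —a→ m1, —a→ m2, —a→ m3
  m1 = (b.0\{a} | b.0)\{b} :: deadlocked
  m2 = a.(0 + 0) | a.b.a.0 :: —a→ m4, —a→ m5
  m3 = a.a.(0 + 0) | b.a.0 :: —a→ m5, —b→ m6
  m4 = (0 + 0) | a.b.a.0 :: —a→ m7
  m5 = a.(0 + 0) | b.a.0 :: —a→ m7, —b→ m8
  m6 = a.a.(0 + 0) | a.0 :: —a→ m8, —a→ m9
  m7 = (0 + 0) | b.a.0 :: —b→ m10
  m8 = a.(0 + 0) | a.0 :: —a→ m10, —a→ m11
  m9 = a.a.(0 + 0) | 0 :: —a→ m11
  m10 = (0 + 0) | a.0 :: —a→ m12
  m11 = a.(0 + 0) | 0 :: —a→ m12
  m12 = (0 + 0) | 0 :: deadlocked
Q's transition system — 13 states:
  n0 = a.a.(0 + 0) | a.(b.a.0 + 0) + (b.0\{a} | a.b.0)\{b} :: —a→ n1, —a→ n2, —a→ n3
  n1 = (b.0\{a} | b.0)\{b} :: deadlocked
  n2 = a.(0 + 0) | a.(b.a.0 + 0) :: —a→ n4, —a→ n5
  n3 = a.a.(0 + 0) | (b.a.0 + 0) :: —a→ n5, —b→ n6
  n4 = (0 + 0) | a.(b.a.0 + 0) :: —a→ n7
  n5 = a.(0 + 0) | (b.a.0 + 0) :: —a→ n7, —b→ n8
  n6 = a.a.(0 + 0) | a.0 :: —a→ n8, —a→ n9
  n7 = (0 + 0) | (b.a.0 + 0) :: —b→ n10
  n8 = a.(0 + 0) | a.0 :: —a→ n10, —a→ n11
  n9 = a.a.(0 + 0) | 0 :: —a→ n11
  n10 = (0 + 0) | a.0 :: —a→ n12
  n11 = a.(0 + 0) | 0 :: —a→ n12
  n12 = (0 + 0) | 0 :: deadlocked
Coarsest stable partition (strong bisimilarity classes):
  B0 = {m0, n0}
  B1 = {m3, n3}
  B2 = {m6, n6}
  B3 = {m8, m9, n8, n9}
  B4 = {m10, m11, n10, n11}
  B5 = {m1, m12, n1, n12}
  B6 = {m5, n5}
  B7 = {m7, n7}
  B8 = {m2, n2}
  B9 = {m4, n4}
m0 ∈ B0, n0 ∈ B0 → same block

bisimilar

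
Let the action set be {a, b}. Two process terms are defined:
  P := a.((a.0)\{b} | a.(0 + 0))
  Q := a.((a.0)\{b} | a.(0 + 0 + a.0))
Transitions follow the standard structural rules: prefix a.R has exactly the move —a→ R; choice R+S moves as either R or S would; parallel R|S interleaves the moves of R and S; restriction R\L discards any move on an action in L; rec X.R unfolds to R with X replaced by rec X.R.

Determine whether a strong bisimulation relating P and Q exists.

Reachable graph of P (5 states):
  s0 = a.((a.0)\{b} | a.(0 + 0)) → =a=> s1
  s1 = (a.0)\{b} | a.(0 + 0) → =a=> s2, =a=> s3
  s2 = (a.0)\{b} | (0 + 0) → =a=> s4
  s3 = 0\{b} | a.(0 + 0) → =a=> s4
  s4 = 0\{b} | (0 + 0) → ·
Reachable graph of Q (7 states):
  t0 = a.((a.0)\{b} | a.(0 + 0 + a.0)) → =a=> t1
  t1 = (a.0)\{b} | a.(0 + 0 + a.0) → =a=> t2, =a=> t3
  t2 = (a.0)\{b} | (0 + 0 + a.0) → =a=> t4, =a=> t5
  t3 = 0\{b} | a.(0 + 0 + a.0) → =a=> t5
  t4 = (a.0)\{b} | 0 → =a=> t6
  t5 = 0\{b} | (0 + 0 + a.0) → =a=> t6
  t6 = 0\{b} | 0 → ·
Partition-refinement fixed point:
  B0 = {s0, t1}
  B1 = {s1, t2, t3}
  B2 = {s2, s3, t4, t5}
  B3 = {s4, t6}
  B4 = {t0}
s0 ∈ B0, t0 ∈ B4 → different blocks

NO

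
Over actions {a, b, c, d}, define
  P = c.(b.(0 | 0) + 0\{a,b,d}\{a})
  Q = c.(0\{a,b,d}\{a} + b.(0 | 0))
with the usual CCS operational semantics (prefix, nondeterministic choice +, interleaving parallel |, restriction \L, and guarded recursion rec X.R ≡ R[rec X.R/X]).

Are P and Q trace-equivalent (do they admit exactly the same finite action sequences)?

trace-equivalent

LTS(P): 3 reachable states
  p0 = c.(b.(0 | 0) + 0\{a,b,d}\{a}) has moves ··c··> p1
  p1 = b.(0 | 0) + 0\{a,b,d}\{a} has moves ··b··> p2
  p2 = 0 | 0 has moves stopped
LTS(Q): 3 reachable states
  q0 = c.(0\{a,b,d}\{a} + b.(0 | 0)) has moves ··c··> q1
  q1 = 0\{a,b,d}\{a} + b.(0 | 0) has moves ··b··> q2
  q2 = 0 | 0 has moves stopped
Partition-refinement fixed point:
  B0 = {p0, q0}
  B1 = {p1, q1}
  B2 = {p2, q2}
p0 ∈ B0, q0 ∈ B0 → same block
Bisimilar ⇒ trace-equivalent.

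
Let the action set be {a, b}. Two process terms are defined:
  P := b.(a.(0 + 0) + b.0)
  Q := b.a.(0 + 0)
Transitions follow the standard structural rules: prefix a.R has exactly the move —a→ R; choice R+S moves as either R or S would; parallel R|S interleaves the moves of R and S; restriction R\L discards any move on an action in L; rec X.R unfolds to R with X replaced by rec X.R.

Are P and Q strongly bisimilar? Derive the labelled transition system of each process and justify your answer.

P ≁ Q

Reachable graph of P (4 states):
  p0 = b.(a.(0 + 0) + b.0) | ··b··> p1
  p1 = a.(0 + 0) + b.0 | ··a··> p2, ··b··> p3
  p2 = 0 + 0 | (no moves)
  p3 = 0 | (no moves)
Reachable graph of Q (3 states):
  q0 = b.a.(0 + 0) | ··b··> q1
  q1 = a.(0 + 0) | ··a··> q2
  q2 = 0 + 0 | (no moves)
Bisimilarity quotient blocks:
  B0 = {p0}
  B1 = {p1}
  B2 = {p2, p3, q2}
  B3 = {q0}
  B4 = {q1}
p0 ∈ B0, q0 ∈ B3 → different blocks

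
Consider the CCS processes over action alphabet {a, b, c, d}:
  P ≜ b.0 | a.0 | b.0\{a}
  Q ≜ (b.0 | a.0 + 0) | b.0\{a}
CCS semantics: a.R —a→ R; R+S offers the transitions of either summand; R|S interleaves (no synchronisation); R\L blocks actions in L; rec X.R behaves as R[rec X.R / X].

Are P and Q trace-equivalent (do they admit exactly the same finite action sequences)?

YES

Reachable graph of P (8 states):
  m0 = b.0 | a.0 | b.0\{a} ⊢ =a=> m1, =b=> m2, =b=> m3
  m1 = b.0 | 0 | b.0\{a} ⊢ =b=> m4, =b=> m5
  m2 = 0 | a.0 | b.0\{a} ⊢ =a=> m4, =b=> m6
  m3 = b.0 | a.0 | 0\{a} ⊢ =a=> m5, =b=> m6
  m4 = 0 | 0 | b.0\{a} ⊢ =b=> m7
  m5 = b.0 | 0 | 0\{a} ⊢ =b=> m7
  m6 = 0 | a.0 | 0\{a} ⊢ =a=> m7
  m7 = 0 | 0 | 0\{a} ⊢ (no moves)
Reachable graph of Q (8 states):
  n0 = (b.0 | a.0 + 0) | b.0\{a} ⊢ =a=> n1, =b=> n2, =b=> n3
  n1 = b.0 | 0 | b.0\{a} ⊢ =b=> n4, =b=> n5
  n2 = (b.0 | a.0 + 0) | 0\{a} ⊢ =a=> n5, =b=> n6
  n3 = 0 | a.0 | b.0\{a} ⊢ =a=> n4, =b=> n6
  n4 = 0 | 0 | b.0\{a} ⊢ =b=> n7
  n5 = b.0 | 0 | 0\{a} ⊢ =b=> n7
  n6 = 0 | a.0 | 0\{a} ⊢ =a=> n7
  n7 = 0 | 0 | 0\{a} ⊢ (no moves)
Coarsest stable partition (strong bisimilarity classes):
  B0 = {m0, n0}
  B1 = {m2, m3, n2, n3}
  B2 = {m4, m5, n4, n5}
  B3 = {m7, n7}
  B4 = {m6, n6}
  B5 = {m1, n1}
m0 ∈ B0, n0 ∈ B0 → same block
Bisimilar ⇒ trace-equivalent.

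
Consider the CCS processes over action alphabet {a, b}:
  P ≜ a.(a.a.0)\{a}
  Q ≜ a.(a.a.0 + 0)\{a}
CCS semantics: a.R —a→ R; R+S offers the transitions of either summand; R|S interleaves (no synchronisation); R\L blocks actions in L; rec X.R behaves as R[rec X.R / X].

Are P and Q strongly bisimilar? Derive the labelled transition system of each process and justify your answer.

bisimilar

LTS(P): 2 reachable states
  p0 = a.(a.a.0)\{a} ⊢ --a--▸ p1
  p1 = (a.a.0)\{a} ⊢ ·
LTS(Q): 2 reachable states
  q0 = a.(a.a.0 + 0)\{a} ⊢ --a--▸ q1
  q1 = (a.a.0 + 0)\{a} ⊢ ·
Partition-refinement fixed point:
  B0 = {p0, q0}
  B1 = {p1, q1}
p0 ∈ B0, q0 ∈ B0 → same block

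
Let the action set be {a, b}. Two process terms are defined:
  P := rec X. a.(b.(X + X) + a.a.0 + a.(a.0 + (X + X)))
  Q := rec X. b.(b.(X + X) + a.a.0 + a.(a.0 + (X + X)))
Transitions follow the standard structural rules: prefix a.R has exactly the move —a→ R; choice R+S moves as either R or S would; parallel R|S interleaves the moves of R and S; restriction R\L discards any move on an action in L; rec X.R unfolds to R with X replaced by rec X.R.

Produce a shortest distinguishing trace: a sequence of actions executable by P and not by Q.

a

LTS(P): 6 reachable states
  s0 = rec X. a.(b.(X + X) + a.a.0 + a.(a.0 + (X + X))) | =a=> s1
  s1 = b.((rec X. a.(b.(X + X) + a.a.0 + a.(a.0 + (X + X)))) + (rec X. a.(b.(X + X) + a.a.0 + a.(a.0 + (X + X))))) + a.a.0 + a.(a.0 + ((rec X. a.(b.(X + X) + a.a.0 + a.(a.0 + (X + X)))) + (rec X. a.(b.(X + X) + a.a.0 + a.(a.0 + (X + X)))))) | =a=> s2, =a=> s3, =b=> s4
  s2 = a.0 | =a=> s5
  s3 = a.0 + ((rec X. a.(b.(X + X) + a.a.0 + a.(a.0 + (X + X)))) + (rec X. a.(b.(X + X) + a.a.0 + a.(a.0 + (X + X))))) | =a=> s1, =a=> s5
  s4 = (rec X. a.(b.(X + X) + a.a.0 + a.(a.0 + (X + X)))) + (rec X. a.(b.(X + X) + a.a.0 + a.(a.0 + (X + X)))) | =a=> s1
  s5 = 0 | deadlocked
LTS(Q): 6 reachable states
  t0 = rec X. b.(b.(X + X) + a.a.0 + a.(a.0 + (X + X))) | =b=> t1
  t1 = b.((rec X. b.(b.(X + X) + a.a.0 + a.(a.0 + (X + X)))) + (rec X. b.(b.(X + X) + a.a.0 + a.(a.0 + (X + X))))) + a.a.0 + a.(a.0 + ((rec X. b.(b.(X + X) + a.a.0 + a.(a.0 + (X + X)))) + (rec X. b.(b.(X + X) + a.a.0 + a.(a.0 + (X + X)))))) | =a=> t2, =a=> t3, =b=> t4
  t2 = a.0 | =a=> t5
  t3 = a.0 + ((rec X. b.(b.(X + X) + a.a.0 + a.(a.0 + (X + X)))) + (rec X. b.(b.(X + X) + a.a.0 + a.(a.0 + (X + X))))) | =a=> t5, =b=> t1
  t4 = (rec X. b.(b.(X + X) + a.a.0 + a.(a.0 + (X + X)))) + (rec X. b.(b.(X + X) + a.a.0 + a.(a.0 + (X + X)))) | =b=> t1
  t5 = 0 | deadlocked
Trace ⟨a⟩ through P, begin at {s0}:
  [1] a ⇒ {s1}
  P completes σ.
Trace ⟨a⟩ through Q, begin at {t0}:
  [1] a ⇒ no successor for Q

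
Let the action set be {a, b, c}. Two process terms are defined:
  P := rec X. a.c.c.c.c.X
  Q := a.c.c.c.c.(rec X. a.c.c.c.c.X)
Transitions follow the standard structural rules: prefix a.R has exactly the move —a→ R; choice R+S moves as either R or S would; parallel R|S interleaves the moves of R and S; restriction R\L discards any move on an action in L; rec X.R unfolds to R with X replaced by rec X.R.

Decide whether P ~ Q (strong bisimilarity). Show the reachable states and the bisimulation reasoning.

P ~ Q

Reachable graph of P (5 states):
  p0 = rec X. a.c.c.c.c.X has moves --a--▸ p1
  p1 = c.c.c.c.(rec X. a.c.c.c.c.X) has moves --c--▸ p2
  p2 = c.c.c.(rec X. a.c.c.c.c.X) has moves --c--▸ p3
  p3 = c.c.(rec X. a.c.c.c.c.X) has moves --c--▸ p4
  p4 = c.(rec X. a.c.c.c.c.X) has moves --c--▸ p0
Reachable graph of Q (6 states):
  q0 = a.c.c.c.c.(rec X. a.c.c.c.c.X) has moves --a--▸ q1
  q1 = c.c.c.c.(rec X. a.c.c.c.c.X) has moves --c--▸ q2
  q2 = c.c.c.(rec X. a.c.c.c.c.X) has moves --c--▸ q3
  q3 = c.c.(rec X. a.c.c.c.c.X) has moves --c--▸ q4
  q4 = c.(rec X. a.c.c.c.c.X) has moves --c--▸ q5
  q5 = rec X. a.c.c.c.c.X has moves --a--▸ q1
Coarsest stable partition (strong bisimilarity classes):
  B0 = {p0, q0, q5}
  B1 = {p1, q1}
  B2 = {p2, q2}
  B3 = {p3, q3}
  B4 = {p4, q4}
p0 ∈ B0, q0 ∈ B0 → same block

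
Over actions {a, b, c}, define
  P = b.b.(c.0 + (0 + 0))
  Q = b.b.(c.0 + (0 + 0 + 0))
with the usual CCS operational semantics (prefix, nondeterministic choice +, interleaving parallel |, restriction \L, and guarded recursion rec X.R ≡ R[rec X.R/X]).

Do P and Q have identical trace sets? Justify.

Reachable graph of P (4 states):
  m0 = b.b.(c.0 + (0 + 0)) :: -b-> m1
  m1 = b.(c.0 + (0 + 0)) :: -b-> m2
  m2 = c.0 + (0 + 0) :: -c-> m3
  m3 = 0 :: stopped
Reachable graph of Q (4 states):
  n0 = b.b.(c.0 + (0 + 0 + 0)) :: -b-> n1
  n1 = b.(c.0 + (0 + 0 + 0)) :: -b-> n2
  n2 = c.0 + (0 + 0 + 0) :: -c-> n3
  n3 = 0 :: stopped
Partition-refinement fixed point:
  B0 = {m0, n0}
  B1 = {m1, n1}
  B2 = {m2, n2}
  B3 = {m3, n3}
m0 ∈ B0, n0 ∈ B0 → same block
Bisimilar ⇒ trace-equivalent.

trace-equivalent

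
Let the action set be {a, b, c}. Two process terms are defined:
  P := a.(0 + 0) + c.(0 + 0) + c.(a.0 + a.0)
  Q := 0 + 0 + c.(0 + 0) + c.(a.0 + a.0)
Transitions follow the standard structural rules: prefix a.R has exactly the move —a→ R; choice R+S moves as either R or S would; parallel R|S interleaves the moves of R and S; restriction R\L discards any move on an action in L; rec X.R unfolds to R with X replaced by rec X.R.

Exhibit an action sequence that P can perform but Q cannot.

a

P's transition system — 4 states:
  p0 = a.(0 + 0) + c.(0 + 0) + c.(a.0 + a.0) :: -a-> p1, -c-> p1, -c-> p2
  p1 = 0 + 0 :: (no moves)
  p2 = a.0 + a.0 :: -a-> p3
  p3 = 0 :: (no moves)
Q's transition system — 4 states:
  q0 = 0 + 0 + c.(0 + 0) + c.(a.0 + a.0) :: -c-> q1, -c-> q2
  q1 = 0 + 0 :: (no moves)
  q2 = a.0 + a.0 :: -a-> q3
  q3 = 0 :: (no moves)
Executing a from P (initial set {p0}):
  after a @ step 1: {p1}
  P completes σ.
Executing a from Q (initial set {q0}):
  after a @ step 1: ∅ (Q stuck)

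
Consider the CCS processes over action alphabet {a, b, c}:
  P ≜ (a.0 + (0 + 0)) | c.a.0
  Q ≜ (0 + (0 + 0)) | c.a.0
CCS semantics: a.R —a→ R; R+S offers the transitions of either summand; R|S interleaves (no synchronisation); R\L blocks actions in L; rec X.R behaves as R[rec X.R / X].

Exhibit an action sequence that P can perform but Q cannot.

P's transition system — 6 states:
  u0 = (a.0 + (0 + 0)) | c.a.0 | —a→ u1, —c→ u2
  u1 = 0 | c.a.0 | —c→ u3
  u2 = (a.0 + (0 + 0)) | a.0 | —a→ u3, —a→ u4
  u3 = 0 | a.0 | —a→ u5
  u4 = (a.0 + (0 + 0)) | 0 | —a→ u5
  u5 = 0 | 0 | ∅
Q's transition system — 3 states:
  v0 = (0 + (0 + 0)) | c.a.0 | —c→ v1
  v1 = (0 + (0 + 0)) | a.0 | —a→ v2
  v2 = (0 + (0 + 0)) | 0 | ∅
Run σ = ⟨a⟩ on P: start {u0}
  step 1 (a): {u1}
  ✓ P
Run σ = ⟨a⟩ on Q: start {v0}
  step 1 (a): ∅ (Q stuck)

a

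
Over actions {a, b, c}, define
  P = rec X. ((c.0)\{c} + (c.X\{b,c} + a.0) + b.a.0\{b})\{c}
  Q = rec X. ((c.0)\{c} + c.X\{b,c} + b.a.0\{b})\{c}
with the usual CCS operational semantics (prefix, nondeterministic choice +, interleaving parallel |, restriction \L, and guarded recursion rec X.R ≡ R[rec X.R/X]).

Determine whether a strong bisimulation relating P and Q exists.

P's transition system — 4 states:
  p0 = rec X. ((c.0)\{c} + (c.X\{b,c} + a.0) + b.a.0\{b})\{c} → --a--▸ p1, --b--▸ p2
  p1 = 0\{c} → ∅
  p2 = (a.0\{b})\{c} → --a--▸ p3
  p3 = 0\{b}\{c} → ∅
Q's transition system — 3 states:
  q0 = rec X. ((c.0)\{c} + c.X\{b,c} + b.a.0\{b})\{c} → --b--▸ q1
  q1 = (a.0\{b})\{c} → --a--▸ q2
  q2 = 0\{b}\{c} → ∅
Bisimilarity quotient blocks:
  B0 = {p0}
  B1 = {p2, q1}
  B2 = {p1, p3, q2}
  B3 = {q0}
p0 ∈ B0, q0 ∈ B3 → different blocks

not bisimilar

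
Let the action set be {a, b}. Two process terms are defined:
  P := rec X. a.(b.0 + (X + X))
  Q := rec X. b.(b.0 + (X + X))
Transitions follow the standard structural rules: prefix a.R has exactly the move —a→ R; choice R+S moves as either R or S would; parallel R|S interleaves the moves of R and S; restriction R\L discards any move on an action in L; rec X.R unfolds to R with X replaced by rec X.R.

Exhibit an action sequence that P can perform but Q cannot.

a

LTS(P): 3 reachable states
  s0 = rec X. a.(b.0 + (X + X)) | --a--▸ s1
  s1 = b.0 + ((rec X. a.(b.0 + (X + X))) + (rec X. a.(b.0 + (X + X)))) | --a--▸ s1, --b--▸ s2
  s2 = 0 | stopped
LTS(Q): 3 reachable states
  t0 = rec X. b.(b.0 + (X + X)) | --b--▸ t1
  t1 = b.0 + ((rec X. b.(b.0 + (X + X))) + (rec X. b.(b.0 + (X + X)))) | --b--▸ t1, --b--▸ t2
  t2 = 0 | stopped
Trace ⟨a⟩ through P, begin at {s0}:
  [1] a ⇒ {s1}
  — P admits the full trace.
Trace ⟨a⟩ through Q, begin at {t0}:
  [1] a ⇒ no successor for Q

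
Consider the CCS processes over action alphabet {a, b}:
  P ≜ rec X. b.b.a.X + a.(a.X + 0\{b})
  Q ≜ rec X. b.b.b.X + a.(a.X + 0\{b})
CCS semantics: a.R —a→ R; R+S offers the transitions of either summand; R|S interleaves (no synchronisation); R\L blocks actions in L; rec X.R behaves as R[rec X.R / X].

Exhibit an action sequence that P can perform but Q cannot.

Reachable graph of P (4 states):
  u0 = rec X. b.b.a.X + a.(a.X + 0\{b}) has moves -a-> u1, -b-> u2
  u1 = a.(rec X. b.b.a.X + a.(a.X + 0\{b})) + 0\{b} has moves -a-> u0
  u2 = b.a.(rec X. b.b.a.X + a.(a.X + 0\{b})) has moves -b-> u3
  u3 = a.(rec X. b.b.a.X + a.(a.X + 0\{b})) has moves -a-> u0
Reachable graph of Q (4 states):
  v0 = rec X. b.b.b.X + a.(a.X + 0\{b}) has moves -a-> v1, -b-> v2
  v1 = a.(rec X. b.b.b.X + a.(a.X + 0\{b})) + 0\{b} has moves -a-> v0
  v2 = b.b.(rec X. b.b.b.X + a.(a.X + 0\{b})) has moves -b-> v3
  v3 = b.(rec X. b.b.b.X + a.(a.X + 0\{b})) has moves -b-> v0
Run σ = ⟨bba⟩ on P: start {u0}
  step 1 (b): {u2}
  step 2 (b): {u3}
  step 3 (a): {u0}
  — P admits the full trace.
Run σ = ⟨bba⟩ on Q: start {v0}
  step 1 (b): {v2}
  step 2 (b): {v3}
  step 3 (a): no successor for Q

bba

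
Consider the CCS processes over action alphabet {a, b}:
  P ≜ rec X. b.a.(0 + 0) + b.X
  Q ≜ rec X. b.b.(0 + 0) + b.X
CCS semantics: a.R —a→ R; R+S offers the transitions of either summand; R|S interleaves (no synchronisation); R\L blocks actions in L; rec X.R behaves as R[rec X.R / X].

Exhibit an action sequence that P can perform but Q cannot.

LTS(P): 3 reachable states
  u0 = rec X. b.a.(0 + 0) + b.X | —b→ u0, —b→ u1
  u1 = a.(0 + 0) | —a→ u2
  u2 = 0 + 0 | ·
LTS(Q): 3 reachable states
  v0 = rec X. b.b.(0 + 0) + b.X | —b→ v0, —b→ v1
  v1 = b.(0 + 0) | —b→ v2
  v2 = 0 + 0 | ·
Trace ⟨ba⟩ through P, begin at {u0}:
  step 1 (b): {u0, u1}
  step 2 (a): {u2}
  ✓ P
Trace ⟨ba⟩ through Q, begin at {v0}:
  step 1 (b): {v0, v1}
  step 2 (a): ∅ (Q stuck)

ba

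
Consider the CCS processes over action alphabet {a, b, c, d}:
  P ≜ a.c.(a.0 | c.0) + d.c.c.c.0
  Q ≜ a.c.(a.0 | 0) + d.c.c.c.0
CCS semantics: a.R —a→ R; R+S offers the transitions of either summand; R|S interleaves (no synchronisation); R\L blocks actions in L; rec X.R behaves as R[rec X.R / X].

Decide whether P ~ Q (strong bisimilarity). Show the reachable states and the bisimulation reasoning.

LTS(P): 10 reachable states
  m0 = a.c.(a.0 | c.0) + d.c.c.c.0 :: --a--▸ m1, --d--▸ m2
  m1 = c.(a.0 | c.0) :: --c--▸ m3
  m2 = c.c.c.0 :: --c--▸ m4
  m3 = a.0 | c.0 :: --a--▸ m5, --c--▸ m6
  m4 = c.c.0 :: --c--▸ m7
  m5 = 0 | c.0 :: --c--▸ m8
  m6 = a.0 | 0 :: --a--▸ m8
  m7 = c.0 :: --c--▸ m9
  m8 = 0 | 0 :: deadlocked
  m9 = 0 :: deadlocked
LTS(Q): 8 reachable states
  n0 = a.c.(a.0 | 0) + d.c.c.c.0 :: --a--▸ n1, --d--▸ n2
  n1 = c.(a.0 | 0) :: --c--▸ n3
  n2 = c.c.c.0 :: --c--▸ n4
  n3 = a.0 | 0 :: --a--▸ n5
  n4 = c.c.0 :: --c--▸ n6
  n5 = 0 | 0 :: deadlocked
  n6 = c.0 :: --c--▸ n7
  n7 = 0 :: deadlocked
Coarsest stable partition (strong bisimilarity classes):
  B0 = {m0}
  B1 = {m2, n2}
  B2 = {m4, n4}
  B3 = {m5, m7, n6}
  B4 = {m8, m9, n5, n7}
  B5 = {m1}
  B6 = {m3}
  B7 = {m6, n3}
  B8 = {n0}
  B9 = {n1}
m0 ∈ B0, n0 ∈ B8 → different blocks

P ≁ Q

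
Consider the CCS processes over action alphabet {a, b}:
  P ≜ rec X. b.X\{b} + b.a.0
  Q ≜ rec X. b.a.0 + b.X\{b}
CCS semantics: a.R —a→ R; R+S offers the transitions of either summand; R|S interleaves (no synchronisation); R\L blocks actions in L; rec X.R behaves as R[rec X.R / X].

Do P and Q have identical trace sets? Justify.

P's transition system — 4 states:
  m0 = rec X. b.X\{b} + b.a.0 ⊢ —b→ m1, —b→ m2
  m1 = (rec X. b.X\{b} + b.a.0)\{b} ⊢ ·
  m2 = a.0 ⊢ —a→ m3
  m3 = 0 ⊢ ·
Q's transition system — 4 states:
  n0 = rec X. b.a.0 + b.X\{b} ⊢ —b→ n1, —b→ n2
  n1 = (rec X. b.a.0 + b.X\{b})\{b} ⊢ ·
  n2 = a.0 ⊢ —a→ n3
  n3 = 0 ⊢ ·
Partition-refinement fixed point:
  B0 = {m0, n0}
  B1 = {m1, m3, n1, n3}
  B2 = {m2, n2}
m0 ∈ B0, n0 ∈ B0 → same block
Bisimilar ⇒ trace-equivalent.

traces(P) = traces(Q)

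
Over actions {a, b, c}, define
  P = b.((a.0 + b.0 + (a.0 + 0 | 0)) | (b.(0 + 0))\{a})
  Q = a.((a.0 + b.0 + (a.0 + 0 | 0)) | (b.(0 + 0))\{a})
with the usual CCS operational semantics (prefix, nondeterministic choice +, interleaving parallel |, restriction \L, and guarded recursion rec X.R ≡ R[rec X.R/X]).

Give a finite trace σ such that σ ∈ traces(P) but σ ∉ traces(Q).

Reachable graph of P (5 states):
  m0 = b.((a.0 + b.0 + (a.0 + 0 | 0)) | (b.(0 + 0))\{a}) ⊢ -b-> m1
  m1 = (a.0 + b.0 + (a.0 + 0 | 0)) | (b.(0 + 0))\{a} ⊢ -a-> m2, -b-> m2, -b-> m3
  m2 = 0 | (b.(0 + 0))\{a} ⊢ -b-> m4
  m3 = (a.0 + b.0 + (a.0 + 0 | 0)) | (0 + 0)\{a} ⊢ -a-> m4, -b-> m4
  m4 = 0 | (0 + 0)\{a} ⊢ (no moves)
Reachable graph of Q (5 states):
  n0 = a.((a.0 + b.0 + (a.0 + 0 | 0)) | (b.(0 + 0))\{a}) ⊢ -a-> n1
  n1 = (a.0 + b.0 + (a.0 + 0 | 0)) | (b.(0 + 0))\{a} ⊢ -a-> n2, -b-> n2, -b-> n3
  n2 = 0 | (b.(0 + 0))\{a} ⊢ -b-> n4
  n3 = (a.0 + b.0 + (a.0 + 0 | 0)) | (0 + 0)\{a} ⊢ -a-> n4, -b-> n4
  n4 = 0 | (0 + 0)\{a} ⊢ (no moves)
Run σ = ⟨b⟩ on P: start {m0}
  after b @ step 1: {m1}
  — P admits the full trace.
Run σ = ⟨b⟩ on Q: start {n0}
  after b @ step 1: no successor for Q

b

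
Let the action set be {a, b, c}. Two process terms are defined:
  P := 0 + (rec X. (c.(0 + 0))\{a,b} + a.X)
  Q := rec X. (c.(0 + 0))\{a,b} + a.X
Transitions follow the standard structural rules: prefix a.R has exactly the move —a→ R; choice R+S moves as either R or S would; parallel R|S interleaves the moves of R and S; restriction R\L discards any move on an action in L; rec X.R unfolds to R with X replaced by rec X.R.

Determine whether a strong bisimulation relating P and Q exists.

LTS(P): 3 reachable states
  m0 = 0 + (rec X. (c.(0 + 0))\{a,b} + a.X) :: =a=> m1, =c=> m2
  m1 = rec X. (c.(0 + 0))\{a,b} + a.X :: =a=> m1, =c=> m2
  m2 = (0 + 0)\{a,b} :: ∅
LTS(Q): 2 reachable states
  n0 = rec X. (c.(0 + 0))\{a,b} + a.X :: =a=> n0, =c=> n1
  n1 = (0 + 0)\{a,b} :: ∅
Coarsest stable partition (strong bisimilarity classes):
  B0 = {m0, m1, n0}
  B1 = {m2, n1}
m0 ∈ B0, n0 ∈ B0 → same block

YES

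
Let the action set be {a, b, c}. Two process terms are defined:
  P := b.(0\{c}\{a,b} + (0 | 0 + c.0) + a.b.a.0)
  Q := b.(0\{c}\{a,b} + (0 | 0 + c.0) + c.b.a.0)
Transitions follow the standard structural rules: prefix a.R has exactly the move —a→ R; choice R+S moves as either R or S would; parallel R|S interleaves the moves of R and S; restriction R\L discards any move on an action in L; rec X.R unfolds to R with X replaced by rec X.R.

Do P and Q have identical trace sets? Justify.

NO — witness ⟨ba⟩

Reachable graph of P (5 states):
  u0 = b.(0\{c}\{a,b} + (0 | 0 + c.0) + a.b.a.0) → —b→ u1
  u1 = 0\{c}\{a,b} + (0 | 0 + c.0) + a.b.a.0 → —a→ u2, —c→ u3
  u2 = b.a.0 → —b→ u4
  u3 = 0 → ·
  u4 = a.0 → —a→ u3
Reachable graph of Q (5 states):
  v0 = b.(0\{c}\{a,b} + (0 | 0 + c.0) + c.b.a.0) → —b→ v1
  v1 = 0\{c}\{a,b} + (0 | 0 + c.0) + c.b.a.0 → —c→ v2, —c→ v3
  v2 = 0 → ·
  v3 = b.a.0 → —b→ v4
  v4 = a.0 → —a→ v2
Run σ = ⟨ba⟩ on P: start {u0}
  step 1 (b): {u1}
  step 2 (a): {u2}
  ✓ P
Run σ = ⟨ba⟩ on Q: start {v0}
  step 1 (b): {v1}
  step 2 (a): no successor for Q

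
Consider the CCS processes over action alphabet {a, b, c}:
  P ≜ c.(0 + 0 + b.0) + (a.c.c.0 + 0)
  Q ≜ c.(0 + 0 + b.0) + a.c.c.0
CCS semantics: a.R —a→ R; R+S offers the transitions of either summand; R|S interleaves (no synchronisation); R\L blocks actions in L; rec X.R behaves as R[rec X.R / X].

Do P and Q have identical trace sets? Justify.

trace-equivalent

LTS(P): 5 reachable states
  u0 = c.(0 + 0 + b.0) + (a.c.c.0 + 0) :: ··a··> u1, ··c··> u2
  u1 = c.c.0 :: ··c··> u3
  u2 = 0 + 0 + b.0 :: ··b··> u4
  u3 = c.0 :: ··c··> u4
  u4 = 0 :: (no moves)
LTS(Q): 5 reachable states
  v0 = c.(0 + 0 + b.0) + a.c.c.0 :: ··a··> v1, ··c··> v2
  v1 = c.c.0 :: ··c··> v3
  v2 = 0 + 0 + b.0 :: ··b··> v4
  v3 = c.0 :: ··c··> v4
  v4 = 0 :: (no moves)
Partition-refinement fixed point:
  B0 = {u0, v0}
  B1 = {u2, v2}
  B2 = {u4, v4}
  B3 = {u1, v1}
  B4 = {u3, v3}
u0 ∈ B0, v0 ∈ B0 → same block
Bisimilar ⇒ trace-equivalent.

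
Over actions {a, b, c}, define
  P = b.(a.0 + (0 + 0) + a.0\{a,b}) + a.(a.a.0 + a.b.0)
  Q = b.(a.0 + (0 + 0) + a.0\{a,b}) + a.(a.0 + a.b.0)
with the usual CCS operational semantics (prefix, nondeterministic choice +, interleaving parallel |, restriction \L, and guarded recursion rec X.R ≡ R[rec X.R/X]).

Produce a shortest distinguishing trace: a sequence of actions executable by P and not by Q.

Reachable graph of P (7 states):
  u0 = b.(a.0 + (0 + 0) + a.0\{a,b}) + a.(a.a.0 + a.b.0) ⊢ =a=> u1, =b=> u2
  u1 = a.a.0 + a.b.0 ⊢ =a=> u3, =a=> u4
  u2 = a.0 + (0 + 0) + a.0\{a,b} ⊢ =a=> u5, =a=> u6
  u3 = a.0 ⊢ =a=> u5
  u4 = b.0 ⊢ =b=> u5
  u5 = 0 ⊢ (no moves)
  u6 = 0\{a,b} ⊢ (no moves)
Reachable graph of Q (6 states):
  v0 = b.(a.0 + (0 + 0) + a.0\{a,b}) + a.(a.0 + a.b.0) ⊢ =a=> v1, =b=> v2
  v1 = a.0 + a.b.0 ⊢ =a=> v3, =a=> v4
  v2 = a.0 + (0 + 0) + a.0\{a,b} ⊢ =a=> v3, =a=> v5
  v3 = 0 ⊢ (no moves)
  v4 = b.0 ⊢ =b=> v3
  v5 = 0\{a,b} ⊢ (no moves)
Executing aaa from P (initial set {u0}):
  after a @ step 1: {u1}
  after a @ step 2: {u3, u4}
  after a @ step 3: {u5}
  P completes σ.
Executing aaa from Q (initial set {v0}):
  after a @ step 1: {v1}
  after a @ step 2: {v3, v4}
  after a @ step 3: no successor for Q

aaa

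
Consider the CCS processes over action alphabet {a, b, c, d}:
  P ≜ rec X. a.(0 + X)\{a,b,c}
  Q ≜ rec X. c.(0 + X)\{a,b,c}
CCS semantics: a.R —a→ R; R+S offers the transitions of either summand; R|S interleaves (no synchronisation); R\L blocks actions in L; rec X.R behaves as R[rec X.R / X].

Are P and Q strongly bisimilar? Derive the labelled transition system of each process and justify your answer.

NO

P's transition system — 2 states:
  u0 = rec X. a.(0 + X)\{a,b,c} ⊢ —a→ u1
  u1 = (0 + (rec X. a.(0 + X)\{a,b,c}))\{a,b,c} ⊢ deadlocked
Q's transition system — 2 states:
  v0 = rec X. c.(0 + X)\{a,b,c} ⊢ —c→ v1
  v1 = (0 + (rec X. c.(0 + X)\{a,b,c}))\{a,b,c} ⊢ deadlocked
Coarsest stable partition (strong bisimilarity classes):
  B0 = {u0}
  B1 = {u1, v1}
  B2 = {v0}
u0 ∈ B0, v0 ∈ B2 → different blocks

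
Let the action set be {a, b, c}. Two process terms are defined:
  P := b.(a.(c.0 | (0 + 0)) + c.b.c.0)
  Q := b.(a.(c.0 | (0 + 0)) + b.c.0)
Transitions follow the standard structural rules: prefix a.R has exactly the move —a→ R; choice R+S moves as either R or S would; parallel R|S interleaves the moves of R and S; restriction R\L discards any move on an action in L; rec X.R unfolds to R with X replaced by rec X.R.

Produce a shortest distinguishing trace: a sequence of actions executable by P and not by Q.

P's transition system — 7 states:
  s0 = b.(a.(c.0 | (0 + 0)) + c.b.c.0) → --b--▸ s1
  s1 = a.(c.0 | (0 + 0)) + c.b.c.0 → --a--▸ s2, --c--▸ s3
  s2 = c.0 | (0 + 0) → --c--▸ s4
  s3 = b.c.0 → --b--▸ s5
  s4 = 0 | (0 + 0) → ∅
  s5 = c.0 → --c--▸ s6
  s6 = 0 → ∅
Q's transition system — 6 states:
  t0 = b.(a.(c.0 | (0 + 0)) + b.c.0) → --b--▸ t1
  t1 = a.(c.0 | (0 + 0)) + b.c.0 → --a--▸ t2, --b--▸ t3
  t2 = c.0 | (0 + 0) → --c--▸ t4
  t3 = c.0 → --c--▸ t5
  t4 = 0 | (0 + 0) → ∅
  t5 = 0 → ∅
Trace ⟨bc⟩ through P, begin at {s0}:
  step 1 (b): {s1}
  step 2 (c): {s3}
  — P admits the full trace.
Trace ⟨bc⟩ through Q, begin at {t0}:
  step 1 (b): {t1}
  step 2 (c): ∅  — Q cannot continue

bc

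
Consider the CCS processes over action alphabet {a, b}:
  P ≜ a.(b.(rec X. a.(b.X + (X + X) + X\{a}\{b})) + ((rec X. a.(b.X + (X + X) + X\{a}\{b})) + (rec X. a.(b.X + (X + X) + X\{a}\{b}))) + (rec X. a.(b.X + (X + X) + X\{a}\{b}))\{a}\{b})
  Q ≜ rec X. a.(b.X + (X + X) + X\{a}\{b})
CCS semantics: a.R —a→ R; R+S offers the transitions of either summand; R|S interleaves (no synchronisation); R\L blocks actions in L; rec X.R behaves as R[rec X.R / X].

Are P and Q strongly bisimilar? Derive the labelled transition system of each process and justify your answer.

P's transition system — 3 states:
  p0 = a.(b.(rec X. a.(b.X + (X + X) + X\{a}\{b})) + ((rec X. a.(b.X + (X + X) + X\{a}\{b})) + (rec X. a.(b.X + (X + X) + X\{a}\{b}))) + (rec X. a.(b.X + (X + X) + X\{a}\{b}))\{a}\{b}) → -a-> p1
  p1 = b.(rec X. a.(b.X + (X + X) + X\{a}\{b})) + ((rec X. a.(b.X + (X + X) + X\{a}\{b})) + (rec X. a.(b.X + (X + X) + X\{a}\{b}))) + (rec X. a.(b.X + (X + X) + X\{a}\{b}))\{a}\{b} → -a-> p1, -b-> p2
  p2 = rec X. a.(b.X + (X + X) + X\{a}\{b}) → -a-> p1
Q's transition system — 2 states:
  q0 = rec X. a.(b.X + (X + X) + X\{a}\{b}) → -a-> q1
  q1 = b.(rec X. a.(b.X + (X + X) + X\{a}\{b})) + ((rec X. a.(b.X + (X + X) + X\{a}\{b})) + (rec X. a.(b.X + (X + X) + X\{a}\{b}))) + (rec X. a.(b.X + (X + X) + X\{a}\{b}))\{a}\{b} → -a-> q1, -b-> q0
Bisimilarity quotient blocks:
  B0 = {p0, p2, q0}
  B1 = {p1, q1}
p0 ∈ B0, q0 ∈ B0 → same block

YES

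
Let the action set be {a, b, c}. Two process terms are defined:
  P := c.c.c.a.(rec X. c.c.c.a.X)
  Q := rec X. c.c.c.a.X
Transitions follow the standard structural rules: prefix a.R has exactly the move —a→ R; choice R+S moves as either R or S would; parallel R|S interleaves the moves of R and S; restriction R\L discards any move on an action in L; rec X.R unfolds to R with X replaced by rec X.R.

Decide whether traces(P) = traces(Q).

LTS(P): 5 reachable states
  m0 = c.c.c.a.(rec X. c.c.c.a.X) | ··c··> m1
  m1 = c.c.a.(rec X. c.c.c.a.X) | ··c··> m2
  m2 = c.a.(rec X. c.c.c.a.X) | ··c··> m3
  m3 = a.(rec X. c.c.c.a.X) | ··a··> m4
  m4 = rec X. c.c.c.a.X | ··c··> m1
LTS(Q): 4 reachable states
  n0 = rec X. c.c.c.a.X | ··c··> n1
  n1 = c.c.a.(rec X. c.c.c.a.X) | ··c··> n2
  n2 = c.a.(rec X. c.c.c.a.X) | ··c··> n3
  n3 = a.(rec X. c.c.c.a.X) | ··a··> n0
Partition-refinement fixed point:
  B0 = {m0, m4, n0}
  B1 = {m1, n1}
  B2 = {m2, n2}
  B3 = {m3, n3}
m0 ∈ B0, n0 ∈ B0 → same block
Bisimilar ⇒ trace-equivalent.

traces(P) = traces(Q)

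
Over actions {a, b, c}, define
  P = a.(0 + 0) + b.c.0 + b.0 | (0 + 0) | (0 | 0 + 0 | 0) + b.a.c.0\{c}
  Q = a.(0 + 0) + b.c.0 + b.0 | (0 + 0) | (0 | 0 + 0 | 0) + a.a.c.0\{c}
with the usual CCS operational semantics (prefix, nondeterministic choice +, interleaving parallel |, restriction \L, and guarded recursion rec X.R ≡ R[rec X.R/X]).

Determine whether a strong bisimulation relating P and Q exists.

P ≁ Q

Reachable graph of P (8 states):
  p0 = a.(0 + 0) + b.c.0 + b.0 | (0 + 0) | (0 | 0 + 0 | 0) + b.a.c.0\{c} has moves -a-> p1, -b-> p2, -b-> p3, -b-> p4
  p1 = 0 + 0 has moves stopped
  p2 = 0 | (0 + 0) | (0 | 0 + 0 | 0) has moves stopped
  p3 = a.c.0\{c} has moves -a-> p5
  p4 = c.0 has moves -c-> p6
  p5 = c.0\{c} has moves -c-> p7
  p6 = 0 has moves stopped
  p7 = 0\{c} has moves stopped
Reachable graph of Q (8 states):
  q0 = a.(0 + 0) + b.c.0 + b.0 | (0 + 0) | (0 | 0 + 0 | 0) + a.a.c.0\{c} has moves -a-> q1, -a-> q2, -b-> q3, -b-> q4
  q1 = 0 + 0 has moves stopped
  q2 = a.c.0\{c} has moves -a-> q5
  q3 = 0 | (0 + 0) | (0 | 0 + 0 | 0) has moves stopped
  q4 = c.0 has moves -c-> q6
  q5 = c.0\{c} has moves -c-> q7
  q6 = 0 has moves stopped
  q7 = 0\{c} has moves stopped
Coarsest stable partition (strong bisimilarity classes):
  B0 = {p0}
  B1 = {p1, p2, p6, p7, q1, q3, q6, q7}
  B2 = {p4, p5, q4, q5}
  B3 = {p3, q2}
  B4 = {q0}
p0 ∈ B0, q0 ∈ B4 → different blocks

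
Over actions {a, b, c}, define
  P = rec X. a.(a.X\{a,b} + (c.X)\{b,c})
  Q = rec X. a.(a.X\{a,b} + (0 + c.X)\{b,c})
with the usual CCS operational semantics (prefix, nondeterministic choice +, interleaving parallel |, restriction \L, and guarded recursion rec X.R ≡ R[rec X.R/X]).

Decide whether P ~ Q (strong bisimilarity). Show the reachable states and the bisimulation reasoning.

P ~ Q

LTS(P): 3 reachable states
  m0 = rec X. a.(a.X\{a,b} + (c.X)\{b,c}) | --a--▸ m1
  m1 = a.(rec X. a.(a.X\{a,b} + (c.X)\{b,c}))\{a,b} + (c.(rec X. a.(a.X\{a,b} + (c.X)\{b,c})))\{b,c} | --a--▸ m2
  m2 = (rec X. a.(a.X\{a,b} + (c.X)\{b,c}))\{a,b} | deadlocked
LTS(Q): 3 reachable states
  n0 = rec X. a.(a.X\{a,b} + (0 + c.X)\{b,c}) | --a--▸ n1
  n1 = a.(rec X. a.(a.X\{a,b} + (0 + c.X)\{b,c}))\{a,b} + (0 + c.(rec X. a.(a.X\{a,b} + (0 + c.X)\{b,c})))\{b,c} | --a--▸ n2
  n2 = (rec X. a.(a.X\{a,b} + (0 + c.X)\{b,c}))\{a,b} | deadlocked
Coarsest stable partition (strong bisimilarity classes):
  B0 = {m0, n0}
  B1 = {m1, n1}
  B2 = {m2, n2}
m0 ∈ B0, n0 ∈ B0 → same block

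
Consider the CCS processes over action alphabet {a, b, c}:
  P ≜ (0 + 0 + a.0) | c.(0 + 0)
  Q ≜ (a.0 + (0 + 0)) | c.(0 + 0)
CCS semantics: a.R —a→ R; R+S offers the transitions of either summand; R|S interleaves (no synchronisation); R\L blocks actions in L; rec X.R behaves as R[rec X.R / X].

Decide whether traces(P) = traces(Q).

Reachable graph of P (4 states):
  u0 = (0 + 0 + a.0) | c.(0 + 0) has moves -a-> u1, -c-> u2
  u1 = 0 | c.(0 + 0) has moves -c-> u3
  u2 = (0 + 0 + a.0) | (0 + 0) has moves -a-> u3
  u3 = 0 | (0 + 0) has moves deadlocked
Reachable graph of Q (4 states):
  v0 = (a.0 + (0 + 0)) | c.(0 + 0) has moves -a-> v1, -c-> v2
  v1 = 0 | c.(0 + 0) has moves -c-> v3
  v2 = (a.0 + (0 + 0)) | (0 + 0) has moves -a-> v3
  v3 = 0 | (0 + 0) has moves deadlocked
Coarsest stable partition (strong bisimilarity classes):
  B0 = {u0, v0}
  B1 = {u2, v2}
  B2 = {u3, v3}
  B3 = {u1, v1}
u0 ∈ B0, v0 ∈ B0 → same block
Bisimilar ⇒ trace-equivalent.

trace-equivalent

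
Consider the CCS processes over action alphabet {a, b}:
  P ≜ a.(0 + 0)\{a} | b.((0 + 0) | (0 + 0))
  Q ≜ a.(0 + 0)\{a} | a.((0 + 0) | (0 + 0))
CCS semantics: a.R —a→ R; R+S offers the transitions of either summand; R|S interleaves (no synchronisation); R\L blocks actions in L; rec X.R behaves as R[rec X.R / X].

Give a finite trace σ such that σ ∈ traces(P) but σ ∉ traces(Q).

Reachable graph of P (4 states):
  m0 = a.(0 + 0)\{a} | b.((0 + 0) | (0 + 0)) :: ··a··> m1, ··b··> m2
  m1 = (0 + 0)\{a} | b.((0 + 0) | (0 + 0)) :: ··b··> m3
  m2 = a.(0 + 0)\{a} | ((0 + 0) | (0 + 0)) :: ··a··> m3
  m3 = (0 + 0)\{a} | ((0 + 0) | (0 + 0)) :: stopped
Reachable graph of Q (4 states):
  n0 = a.(0 + 0)\{a} | a.((0 + 0) | (0 + 0)) :: ··a··> n1, ··a··> n2
  n1 = (0 + 0)\{a} | a.((0 + 0) | (0 + 0)) :: ··a··> n3
  n2 = a.(0 + 0)\{a} | ((0 + 0) | (0 + 0)) :: ··a··> n3
  n3 = (0 + 0)\{a} | ((0 + 0) | (0 + 0)) :: stopped
Run σ = ⟨b⟩ on P: start {m0}
  [1] b ⇒ {m2}
  ✓ P
Run σ = ⟨b⟩ on Q: start {n0}
  [1] b ⇒ ∅ (Q stuck)

b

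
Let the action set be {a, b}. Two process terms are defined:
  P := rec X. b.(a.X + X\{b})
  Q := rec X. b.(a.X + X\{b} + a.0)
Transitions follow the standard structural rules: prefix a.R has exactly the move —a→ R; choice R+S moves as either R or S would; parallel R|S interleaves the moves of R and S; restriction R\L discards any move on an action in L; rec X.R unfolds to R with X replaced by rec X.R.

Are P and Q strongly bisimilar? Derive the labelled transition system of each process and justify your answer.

P's transition system — 2 states:
  m0 = rec X. b.(a.X + X\{b}) | —b→ m1
  m1 = a.(rec X. b.(a.X + X\{b})) + (rec X. b.(a.X + X\{b}))\{b} | —a→ m0
Q's transition system — 3 states:
  n0 = rec X. b.(a.X + X\{b} + a.0) | —b→ n1
  n1 = a.(rec X. b.(a.X + X\{b} + a.0)) + (rec X. b.(a.X + X\{b} + a.0))\{b} + a.0 | —a→ n0, —a→ n2
  n2 = 0 | deadlocked
Bisimilarity quotient blocks:
  B0 = {m0}
  B1 = {m1}
  B2 = {n0}
  B3 = {n1}
  B4 = {n2}
m0 ∈ B0, n0 ∈ B2 → different blocks

not bisimilar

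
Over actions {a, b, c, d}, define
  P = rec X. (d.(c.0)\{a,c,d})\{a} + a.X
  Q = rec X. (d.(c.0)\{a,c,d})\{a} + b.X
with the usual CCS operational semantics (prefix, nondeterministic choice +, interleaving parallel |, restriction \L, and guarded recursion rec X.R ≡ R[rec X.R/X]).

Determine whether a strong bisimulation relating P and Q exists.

P's transition system — 2 states:
  u0 = rec X. (d.(c.0)\{a,c,d})\{a} + a.X has moves =a=> u0, =d=> u1
  u1 = (c.0)\{a,c,d}\{a} has moves ·
Q's transition system — 2 states:
  v0 = rec X. (d.(c.0)\{a,c,d})\{a} + b.X has moves =b=> v0, =d=> v1
  v1 = (c.0)\{a,c,d}\{a} has moves ·
Bisimilarity quotient blocks:
  B0 = {u0}
  B1 = {u1, v1}
  B2 = {v0}
u0 ∈ B0, v0 ∈ B2 → different blocks

not bisimilar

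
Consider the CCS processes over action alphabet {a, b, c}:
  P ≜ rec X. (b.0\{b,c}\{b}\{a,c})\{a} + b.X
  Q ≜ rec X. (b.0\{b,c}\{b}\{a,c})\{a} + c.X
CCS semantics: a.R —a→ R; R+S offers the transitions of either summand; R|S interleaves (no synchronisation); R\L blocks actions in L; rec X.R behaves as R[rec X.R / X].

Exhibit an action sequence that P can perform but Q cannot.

bb

Reachable graph of P (2 states):
  s0 = rec X. (b.0\{b,c}\{b}\{a,c})\{a} + b.X → ··b··> s0, ··b··> s1
  s1 = 0\{b,c}\{b}\{a,c}\{a} → ·
Reachable graph of Q (2 states):
  t0 = rec X. (b.0\{b,c}\{b}\{a,c})\{a} + c.X → ··b··> t1, ··c··> t0
  t1 = 0\{b,c}\{b}\{a,c}\{a} → ·
Trace ⟨bb⟩ through P, begin at {s0}:
  after b @ step 1: {s0, s1}
  after b @ step 2: {s0, s1}
  P completes σ.
Trace ⟨bb⟩ through Q, begin at {t0}:
  after b @ step 1: {t1}
  after b @ step 2: no successor for Q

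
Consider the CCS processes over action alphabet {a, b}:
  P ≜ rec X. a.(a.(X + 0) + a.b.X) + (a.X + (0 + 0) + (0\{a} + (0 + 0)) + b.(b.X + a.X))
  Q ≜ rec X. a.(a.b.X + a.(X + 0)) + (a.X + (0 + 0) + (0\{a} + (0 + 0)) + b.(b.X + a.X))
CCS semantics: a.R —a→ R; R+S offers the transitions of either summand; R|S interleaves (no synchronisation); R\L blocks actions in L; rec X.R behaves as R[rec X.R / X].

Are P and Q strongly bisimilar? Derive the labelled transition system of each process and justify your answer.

P ~ Q

P's transition system — 5 states:
  m0 = rec X. a.(a.(X + 0) + a.b.X) + (a.X + (0 + 0) + (0\{a} + (0 + 0)) + b.(b.X + a.X)) has moves —a→ m0, —a→ m1, —b→ m2
  m1 = a.((rec X. a.(a.(X + 0) + a.b.X) + (a.X + (0 + 0) + (0\{a} + (0 + 0)) + b.(b.X + a.X))) + 0) + a.b.(rec X. a.(a.(X + 0) + a.b.X) + (a.X + (0 + 0) + (0\{a} + (0 + 0)) + b.(b.X + a.X))) has moves —a→ m3, —a→ m4
  m2 = b.(rec X. a.(a.(X + 0) + a.b.X) + (a.X + (0 + 0) + (0\{a} + (0 + 0)) + b.(b.X + a.X))) + a.(rec X. a.(a.(X + 0) + a.b.X) + (a.X + (0 + 0) + (0\{a} + (0 + 0)) + b.(b.X + a.X))) has moves —a→ m0, —b→ m0
  m3 = (rec X. a.(a.(X + 0) + a.b.X) + (a.X + (0 + 0) + (0\{a} + (0 + 0)) + b.(b.X + a.X))) + 0 has moves —a→ m0, —a→ m1, —b→ m2
  m4 = b.(rec X. a.(a.(X + 0) + a.b.X) + (a.X + (0 + 0) + (0\{a} + (0 + 0)) + b.(b.X + a.X))) has moves —b→ m0
Q's transition system — 5 states:
  n0 = rec X. a.(a.b.X + a.(X + 0)) + (a.X + (0 + 0) + (0\{a} + (0 + 0)) + b.(b.X + a.X)) has moves —a→ n0, —a→ n1, —b→ n2
  n1 = a.b.(rec X. a.(a.b.X + a.(X + 0)) + (a.X + (0 + 0) + (0\{a} + (0 + 0)) + b.(b.X + a.X))) + a.((rec X. a.(a.b.X + a.(X + 0)) + (a.X + (0 + 0) + (0\{a} + (0 + 0)) + b.(b.X + a.X))) + 0) has moves —a→ n3, —a→ n4
  n2 = b.(rec X. a.(a.b.X + a.(X + 0)) + (a.X + (0 + 0) + (0\{a} + (0 + 0)) + b.(b.X + a.X))) + a.(rec X. a.(a.b.X + a.(X + 0)) + (a.X + (0 + 0) + (0\{a} + (0 + 0)) + b.(b.X + a.X))) has moves —a→ n0, —b→ n0
  n3 = (rec X. a.(a.b.X + a.(X + 0)) + (a.X + (0 + 0) + (0\{a} + (0 + 0)) + b.(b.X + a.X))) + 0 has moves —a→ n0, —a→ n1, —b→ n2
  n4 = b.(rec X. a.(a.b.X + a.(X + 0)) + (a.X + (0 + 0) + (0\{a} + (0 + 0)) + b.(b.X + a.X))) has moves —b→ n0
Partition-refinement fixed point:
  B0 = {m0, m3, n0, n3}
  B1 = {m2, n2}
  B2 = {m1, n1}
  B3 = {m4, n4}
m0 ∈ B0, n0 ∈ B0 → same block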